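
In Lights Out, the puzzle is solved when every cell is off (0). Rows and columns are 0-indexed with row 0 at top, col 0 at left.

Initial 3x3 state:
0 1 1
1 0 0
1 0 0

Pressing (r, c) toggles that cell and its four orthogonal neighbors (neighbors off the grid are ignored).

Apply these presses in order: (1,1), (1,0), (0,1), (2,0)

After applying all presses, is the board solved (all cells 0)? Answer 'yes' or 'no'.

Answer: no

Derivation:
After press 1 at (1,1):
0 0 1
0 1 1
1 1 0

After press 2 at (1,0):
1 0 1
1 0 1
0 1 0

After press 3 at (0,1):
0 1 0
1 1 1
0 1 0

After press 4 at (2,0):
0 1 0
0 1 1
1 0 0

Lights still on: 4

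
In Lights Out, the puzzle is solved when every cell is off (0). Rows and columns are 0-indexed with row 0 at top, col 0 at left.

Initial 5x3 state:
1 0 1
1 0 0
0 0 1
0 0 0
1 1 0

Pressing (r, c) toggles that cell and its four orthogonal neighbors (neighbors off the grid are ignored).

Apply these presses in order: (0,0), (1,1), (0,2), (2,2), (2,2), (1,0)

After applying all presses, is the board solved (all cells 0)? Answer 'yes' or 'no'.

Answer: no

Derivation:
After press 1 at (0,0):
0 1 1
0 0 0
0 0 1
0 0 0
1 1 0

After press 2 at (1,1):
0 0 1
1 1 1
0 1 1
0 0 0
1 1 0

After press 3 at (0,2):
0 1 0
1 1 0
0 1 1
0 0 0
1 1 0

After press 4 at (2,2):
0 1 0
1 1 1
0 0 0
0 0 1
1 1 0

After press 5 at (2,2):
0 1 0
1 1 0
0 1 1
0 0 0
1 1 0

After press 6 at (1,0):
1 1 0
0 0 0
1 1 1
0 0 0
1 1 0

Lights still on: 7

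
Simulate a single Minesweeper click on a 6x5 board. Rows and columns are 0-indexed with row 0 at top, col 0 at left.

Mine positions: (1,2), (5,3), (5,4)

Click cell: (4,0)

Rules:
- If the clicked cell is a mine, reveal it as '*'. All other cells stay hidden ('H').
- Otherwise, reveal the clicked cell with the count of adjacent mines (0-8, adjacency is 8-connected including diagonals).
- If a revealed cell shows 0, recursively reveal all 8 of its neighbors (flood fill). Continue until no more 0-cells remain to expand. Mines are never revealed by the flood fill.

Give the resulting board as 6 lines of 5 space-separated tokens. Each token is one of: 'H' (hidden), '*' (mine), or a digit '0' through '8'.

0 1 H 1 0
0 1 H 1 0
0 1 1 1 0
0 0 0 0 0
0 0 1 2 2
0 0 1 H H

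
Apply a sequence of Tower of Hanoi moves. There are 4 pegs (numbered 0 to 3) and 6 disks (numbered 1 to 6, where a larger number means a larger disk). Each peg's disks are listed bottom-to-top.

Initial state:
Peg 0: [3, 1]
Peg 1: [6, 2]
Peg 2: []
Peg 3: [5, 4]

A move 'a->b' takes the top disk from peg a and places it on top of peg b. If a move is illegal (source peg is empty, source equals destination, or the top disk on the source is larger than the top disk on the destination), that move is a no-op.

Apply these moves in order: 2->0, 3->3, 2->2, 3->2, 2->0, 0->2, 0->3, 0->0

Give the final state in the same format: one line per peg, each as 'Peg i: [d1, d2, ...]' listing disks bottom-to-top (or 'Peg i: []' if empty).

After move 1 (2->0):
Peg 0: [3, 1]
Peg 1: [6, 2]
Peg 2: []
Peg 3: [5, 4]

After move 2 (3->3):
Peg 0: [3, 1]
Peg 1: [6, 2]
Peg 2: []
Peg 3: [5, 4]

After move 3 (2->2):
Peg 0: [3, 1]
Peg 1: [6, 2]
Peg 2: []
Peg 3: [5, 4]

After move 4 (3->2):
Peg 0: [3, 1]
Peg 1: [6, 2]
Peg 2: [4]
Peg 3: [5]

After move 5 (2->0):
Peg 0: [3, 1]
Peg 1: [6, 2]
Peg 2: [4]
Peg 3: [5]

After move 6 (0->2):
Peg 0: [3]
Peg 1: [6, 2]
Peg 2: [4, 1]
Peg 3: [5]

After move 7 (0->3):
Peg 0: []
Peg 1: [6, 2]
Peg 2: [4, 1]
Peg 3: [5, 3]

After move 8 (0->0):
Peg 0: []
Peg 1: [6, 2]
Peg 2: [4, 1]
Peg 3: [5, 3]

Answer: Peg 0: []
Peg 1: [6, 2]
Peg 2: [4, 1]
Peg 3: [5, 3]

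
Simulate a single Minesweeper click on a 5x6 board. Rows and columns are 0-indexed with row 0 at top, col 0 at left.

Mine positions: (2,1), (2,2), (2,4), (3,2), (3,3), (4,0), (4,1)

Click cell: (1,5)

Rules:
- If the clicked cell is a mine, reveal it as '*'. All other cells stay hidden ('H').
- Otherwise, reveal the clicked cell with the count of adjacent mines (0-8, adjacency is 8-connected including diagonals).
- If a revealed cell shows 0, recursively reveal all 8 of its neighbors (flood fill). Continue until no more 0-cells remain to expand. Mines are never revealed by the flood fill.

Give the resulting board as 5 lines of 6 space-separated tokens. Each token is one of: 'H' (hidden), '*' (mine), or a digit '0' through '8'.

H H H H H H
H H H H H 1
H H H H H H
H H H H H H
H H H H H H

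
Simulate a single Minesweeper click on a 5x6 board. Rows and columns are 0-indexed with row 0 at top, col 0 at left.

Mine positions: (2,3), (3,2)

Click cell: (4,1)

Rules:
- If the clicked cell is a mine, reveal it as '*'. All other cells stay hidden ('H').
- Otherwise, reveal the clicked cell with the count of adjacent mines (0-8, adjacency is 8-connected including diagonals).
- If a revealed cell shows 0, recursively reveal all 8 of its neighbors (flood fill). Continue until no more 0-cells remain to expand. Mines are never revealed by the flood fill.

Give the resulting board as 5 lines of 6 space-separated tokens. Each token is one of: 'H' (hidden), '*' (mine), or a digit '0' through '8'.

H H H H H H
H H H H H H
H H H H H H
H H H H H H
H 1 H H H H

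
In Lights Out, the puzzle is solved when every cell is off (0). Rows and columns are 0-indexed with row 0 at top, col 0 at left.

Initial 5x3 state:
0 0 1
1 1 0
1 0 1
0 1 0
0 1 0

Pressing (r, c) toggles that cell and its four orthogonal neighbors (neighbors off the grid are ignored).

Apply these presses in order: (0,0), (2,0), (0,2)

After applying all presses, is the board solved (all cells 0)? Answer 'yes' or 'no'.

Answer: no

Derivation:
After press 1 at (0,0):
1 1 1
0 1 0
1 0 1
0 1 0
0 1 0

After press 2 at (2,0):
1 1 1
1 1 0
0 1 1
1 1 0
0 1 0

After press 3 at (0,2):
1 0 0
1 1 1
0 1 1
1 1 0
0 1 0

Lights still on: 9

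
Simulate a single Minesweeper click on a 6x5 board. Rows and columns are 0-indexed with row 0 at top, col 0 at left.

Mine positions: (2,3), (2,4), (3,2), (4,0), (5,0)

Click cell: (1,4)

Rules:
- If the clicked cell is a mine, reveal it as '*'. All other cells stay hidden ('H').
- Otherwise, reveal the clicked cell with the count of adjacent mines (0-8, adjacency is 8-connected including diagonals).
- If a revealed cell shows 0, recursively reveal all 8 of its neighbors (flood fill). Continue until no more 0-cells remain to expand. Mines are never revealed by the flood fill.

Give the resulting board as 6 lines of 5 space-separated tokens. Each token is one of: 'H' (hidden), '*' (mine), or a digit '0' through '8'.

H H H H H
H H H H 2
H H H H H
H H H H H
H H H H H
H H H H H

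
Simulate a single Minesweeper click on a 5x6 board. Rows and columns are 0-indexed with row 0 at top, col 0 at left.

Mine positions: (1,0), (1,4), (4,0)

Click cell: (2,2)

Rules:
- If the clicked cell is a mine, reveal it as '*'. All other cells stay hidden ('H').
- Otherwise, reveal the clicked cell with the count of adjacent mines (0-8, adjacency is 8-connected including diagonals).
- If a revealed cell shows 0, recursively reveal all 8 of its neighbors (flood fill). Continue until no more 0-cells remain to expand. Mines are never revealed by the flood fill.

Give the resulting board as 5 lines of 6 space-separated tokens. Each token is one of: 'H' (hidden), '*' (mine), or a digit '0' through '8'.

H 1 0 1 H H
H 1 0 1 H H
H 1 0 1 1 1
H 1 0 0 0 0
H 1 0 0 0 0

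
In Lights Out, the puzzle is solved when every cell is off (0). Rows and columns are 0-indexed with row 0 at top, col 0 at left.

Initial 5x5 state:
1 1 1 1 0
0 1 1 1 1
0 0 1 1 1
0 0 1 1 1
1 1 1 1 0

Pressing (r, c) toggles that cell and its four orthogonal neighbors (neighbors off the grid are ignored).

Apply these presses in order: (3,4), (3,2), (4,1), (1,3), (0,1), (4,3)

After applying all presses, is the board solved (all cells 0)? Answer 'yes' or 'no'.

After press 1 at (3,4):
1 1 1 1 0
0 1 1 1 1
0 0 1 1 0
0 0 1 0 0
1 1 1 1 1

After press 2 at (3,2):
1 1 1 1 0
0 1 1 1 1
0 0 0 1 0
0 1 0 1 0
1 1 0 1 1

After press 3 at (4,1):
1 1 1 1 0
0 1 1 1 1
0 0 0 1 0
0 0 0 1 0
0 0 1 1 1

After press 4 at (1,3):
1 1 1 0 0
0 1 0 0 0
0 0 0 0 0
0 0 0 1 0
0 0 1 1 1

After press 5 at (0,1):
0 0 0 0 0
0 0 0 0 0
0 0 0 0 0
0 0 0 1 0
0 0 1 1 1

After press 6 at (4,3):
0 0 0 0 0
0 0 0 0 0
0 0 0 0 0
0 0 0 0 0
0 0 0 0 0

Lights still on: 0

Answer: yes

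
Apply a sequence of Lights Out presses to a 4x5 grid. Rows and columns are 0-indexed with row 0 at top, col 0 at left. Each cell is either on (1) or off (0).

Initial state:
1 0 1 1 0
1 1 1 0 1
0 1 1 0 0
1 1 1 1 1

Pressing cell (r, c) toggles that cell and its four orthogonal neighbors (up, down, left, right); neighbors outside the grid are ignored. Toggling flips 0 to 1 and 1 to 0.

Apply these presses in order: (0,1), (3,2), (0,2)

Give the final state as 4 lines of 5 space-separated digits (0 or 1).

Answer: 0 0 1 0 0
1 0 0 0 1
0 1 0 0 0
1 0 0 0 1

Derivation:
After press 1 at (0,1):
0 1 0 1 0
1 0 1 0 1
0 1 1 0 0
1 1 1 1 1

After press 2 at (3,2):
0 1 0 1 0
1 0 1 0 1
0 1 0 0 0
1 0 0 0 1

After press 3 at (0,2):
0 0 1 0 0
1 0 0 0 1
0 1 0 0 0
1 0 0 0 1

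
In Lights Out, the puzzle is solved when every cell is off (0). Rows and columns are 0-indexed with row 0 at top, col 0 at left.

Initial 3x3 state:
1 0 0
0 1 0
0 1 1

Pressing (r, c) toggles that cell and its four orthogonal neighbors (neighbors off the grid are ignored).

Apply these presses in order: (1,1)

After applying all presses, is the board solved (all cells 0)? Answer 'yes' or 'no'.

Answer: no

Derivation:
After press 1 at (1,1):
1 1 0
1 0 1
0 0 1

Lights still on: 5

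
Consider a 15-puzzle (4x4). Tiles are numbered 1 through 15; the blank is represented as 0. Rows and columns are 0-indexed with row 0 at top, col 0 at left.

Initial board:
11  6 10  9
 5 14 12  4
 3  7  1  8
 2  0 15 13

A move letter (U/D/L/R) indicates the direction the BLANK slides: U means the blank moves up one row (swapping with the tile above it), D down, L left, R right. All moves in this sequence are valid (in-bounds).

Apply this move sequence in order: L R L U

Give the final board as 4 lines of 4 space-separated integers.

After move 1 (L):
11  6 10  9
 5 14 12  4
 3  7  1  8
 0  2 15 13

After move 2 (R):
11  6 10  9
 5 14 12  4
 3  7  1  8
 2  0 15 13

After move 3 (L):
11  6 10  9
 5 14 12  4
 3  7  1  8
 0  2 15 13

After move 4 (U):
11  6 10  9
 5 14 12  4
 0  7  1  8
 3  2 15 13

Answer: 11  6 10  9
 5 14 12  4
 0  7  1  8
 3  2 15 13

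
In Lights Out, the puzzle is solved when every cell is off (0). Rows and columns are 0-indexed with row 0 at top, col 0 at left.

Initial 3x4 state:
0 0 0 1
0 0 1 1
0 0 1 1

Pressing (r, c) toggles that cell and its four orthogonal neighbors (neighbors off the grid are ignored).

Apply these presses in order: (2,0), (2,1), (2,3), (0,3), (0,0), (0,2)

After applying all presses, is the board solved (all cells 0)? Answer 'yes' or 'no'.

Answer: no

Derivation:
After press 1 at (2,0):
0 0 0 1
1 0 1 1
1 1 1 1

After press 2 at (2,1):
0 0 0 1
1 1 1 1
0 0 0 1

After press 3 at (2,3):
0 0 0 1
1 1 1 0
0 0 1 0

After press 4 at (0,3):
0 0 1 0
1 1 1 1
0 0 1 0

After press 5 at (0,0):
1 1 1 0
0 1 1 1
0 0 1 0

After press 6 at (0,2):
1 0 0 1
0 1 0 1
0 0 1 0

Lights still on: 5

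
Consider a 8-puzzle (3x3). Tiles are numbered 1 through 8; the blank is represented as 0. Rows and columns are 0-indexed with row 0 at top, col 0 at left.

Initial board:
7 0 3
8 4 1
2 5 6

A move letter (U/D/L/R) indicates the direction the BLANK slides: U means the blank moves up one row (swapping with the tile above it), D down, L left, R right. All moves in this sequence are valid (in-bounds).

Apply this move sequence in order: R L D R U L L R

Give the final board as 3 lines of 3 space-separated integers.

After move 1 (R):
7 3 0
8 4 1
2 5 6

After move 2 (L):
7 0 3
8 4 1
2 5 6

After move 3 (D):
7 4 3
8 0 1
2 5 6

After move 4 (R):
7 4 3
8 1 0
2 5 6

After move 5 (U):
7 4 0
8 1 3
2 5 6

After move 6 (L):
7 0 4
8 1 3
2 5 6

After move 7 (L):
0 7 4
8 1 3
2 5 6

After move 8 (R):
7 0 4
8 1 3
2 5 6

Answer: 7 0 4
8 1 3
2 5 6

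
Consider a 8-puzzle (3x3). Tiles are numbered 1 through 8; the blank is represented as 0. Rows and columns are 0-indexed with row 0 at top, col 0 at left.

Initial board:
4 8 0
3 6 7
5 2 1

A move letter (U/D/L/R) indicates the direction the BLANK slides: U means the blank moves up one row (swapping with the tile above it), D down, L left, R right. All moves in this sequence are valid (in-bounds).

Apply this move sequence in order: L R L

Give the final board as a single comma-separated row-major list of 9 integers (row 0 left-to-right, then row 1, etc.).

After move 1 (L):
4 0 8
3 6 7
5 2 1

After move 2 (R):
4 8 0
3 6 7
5 2 1

After move 3 (L):
4 0 8
3 6 7
5 2 1

Answer: 4, 0, 8, 3, 6, 7, 5, 2, 1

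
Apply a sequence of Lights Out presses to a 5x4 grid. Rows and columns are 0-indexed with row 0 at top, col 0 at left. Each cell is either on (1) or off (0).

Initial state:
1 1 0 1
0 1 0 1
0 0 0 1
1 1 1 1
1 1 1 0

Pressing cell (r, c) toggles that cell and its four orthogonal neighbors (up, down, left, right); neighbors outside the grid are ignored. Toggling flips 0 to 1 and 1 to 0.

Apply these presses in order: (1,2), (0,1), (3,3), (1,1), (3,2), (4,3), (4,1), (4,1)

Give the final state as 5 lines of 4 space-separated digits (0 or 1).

Answer: 0 1 0 1
1 0 0 0
0 1 0 0
1 0 1 0
1 1 1 0

Derivation:
After press 1 at (1,2):
1 1 1 1
0 0 1 0
0 0 1 1
1 1 1 1
1 1 1 0

After press 2 at (0,1):
0 0 0 1
0 1 1 0
0 0 1 1
1 1 1 1
1 1 1 0

After press 3 at (3,3):
0 0 0 1
0 1 1 0
0 0 1 0
1 1 0 0
1 1 1 1

After press 4 at (1,1):
0 1 0 1
1 0 0 0
0 1 1 0
1 1 0 0
1 1 1 1

After press 5 at (3,2):
0 1 0 1
1 0 0 0
0 1 0 0
1 0 1 1
1 1 0 1

After press 6 at (4,3):
0 1 0 1
1 0 0 0
0 1 0 0
1 0 1 0
1 1 1 0

After press 7 at (4,1):
0 1 0 1
1 0 0 0
0 1 0 0
1 1 1 0
0 0 0 0

After press 8 at (4,1):
0 1 0 1
1 0 0 0
0 1 0 0
1 0 1 0
1 1 1 0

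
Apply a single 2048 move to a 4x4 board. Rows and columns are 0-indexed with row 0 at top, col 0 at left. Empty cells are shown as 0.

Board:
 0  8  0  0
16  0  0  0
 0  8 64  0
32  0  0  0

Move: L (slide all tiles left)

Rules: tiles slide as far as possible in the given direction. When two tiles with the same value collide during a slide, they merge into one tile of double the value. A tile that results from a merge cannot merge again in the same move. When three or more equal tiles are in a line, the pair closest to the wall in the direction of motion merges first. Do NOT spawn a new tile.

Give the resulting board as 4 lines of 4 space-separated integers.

Slide left:
row 0: [0, 8, 0, 0] -> [8, 0, 0, 0]
row 1: [16, 0, 0, 0] -> [16, 0, 0, 0]
row 2: [0, 8, 64, 0] -> [8, 64, 0, 0]
row 3: [32, 0, 0, 0] -> [32, 0, 0, 0]

Answer:  8  0  0  0
16  0  0  0
 8 64  0  0
32  0  0  0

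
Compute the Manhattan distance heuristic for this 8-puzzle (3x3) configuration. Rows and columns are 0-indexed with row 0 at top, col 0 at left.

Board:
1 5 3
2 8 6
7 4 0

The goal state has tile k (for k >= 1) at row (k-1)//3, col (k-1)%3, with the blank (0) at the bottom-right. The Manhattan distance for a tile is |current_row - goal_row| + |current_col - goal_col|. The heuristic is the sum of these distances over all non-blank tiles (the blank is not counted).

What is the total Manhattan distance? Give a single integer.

Tile 1: (0,0)->(0,0) = 0
Tile 5: (0,1)->(1,1) = 1
Tile 3: (0,2)->(0,2) = 0
Tile 2: (1,0)->(0,1) = 2
Tile 8: (1,1)->(2,1) = 1
Tile 6: (1,2)->(1,2) = 0
Tile 7: (2,0)->(2,0) = 0
Tile 4: (2,1)->(1,0) = 2
Sum: 0 + 1 + 0 + 2 + 1 + 0 + 0 + 2 = 6

Answer: 6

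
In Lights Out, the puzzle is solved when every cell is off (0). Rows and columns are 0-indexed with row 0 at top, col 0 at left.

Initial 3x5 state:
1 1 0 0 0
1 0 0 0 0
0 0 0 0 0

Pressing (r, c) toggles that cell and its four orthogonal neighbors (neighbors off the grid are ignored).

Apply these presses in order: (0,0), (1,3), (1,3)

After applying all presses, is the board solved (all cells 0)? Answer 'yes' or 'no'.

After press 1 at (0,0):
0 0 0 0 0
0 0 0 0 0
0 0 0 0 0

After press 2 at (1,3):
0 0 0 1 0
0 0 1 1 1
0 0 0 1 0

After press 3 at (1,3):
0 0 0 0 0
0 0 0 0 0
0 0 0 0 0

Lights still on: 0

Answer: yes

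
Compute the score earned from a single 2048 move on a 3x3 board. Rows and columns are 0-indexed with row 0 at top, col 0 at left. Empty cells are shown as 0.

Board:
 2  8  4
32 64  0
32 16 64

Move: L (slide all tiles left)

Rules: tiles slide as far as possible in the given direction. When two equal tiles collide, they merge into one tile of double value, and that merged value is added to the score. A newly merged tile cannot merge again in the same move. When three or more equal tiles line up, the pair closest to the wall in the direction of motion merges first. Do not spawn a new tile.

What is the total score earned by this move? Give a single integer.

Slide left:
row 0: [2, 8, 4] -> [2, 8, 4]  score +0 (running 0)
row 1: [32, 64, 0] -> [32, 64, 0]  score +0 (running 0)
row 2: [32, 16, 64] -> [32, 16, 64]  score +0 (running 0)
Board after move:
 2  8  4
32 64  0
32 16 64

Answer: 0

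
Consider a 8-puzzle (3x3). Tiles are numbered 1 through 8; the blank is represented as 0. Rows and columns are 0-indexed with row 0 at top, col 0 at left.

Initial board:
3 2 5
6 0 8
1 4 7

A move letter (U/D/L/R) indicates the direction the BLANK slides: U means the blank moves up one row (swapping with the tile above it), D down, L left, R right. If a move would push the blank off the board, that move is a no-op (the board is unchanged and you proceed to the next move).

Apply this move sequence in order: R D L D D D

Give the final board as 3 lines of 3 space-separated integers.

After move 1 (R):
3 2 5
6 8 0
1 4 7

After move 2 (D):
3 2 5
6 8 7
1 4 0

After move 3 (L):
3 2 5
6 8 7
1 0 4

After move 4 (D):
3 2 5
6 8 7
1 0 4

After move 5 (D):
3 2 5
6 8 7
1 0 4

After move 6 (D):
3 2 5
6 8 7
1 0 4

Answer: 3 2 5
6 8 7
1 0 4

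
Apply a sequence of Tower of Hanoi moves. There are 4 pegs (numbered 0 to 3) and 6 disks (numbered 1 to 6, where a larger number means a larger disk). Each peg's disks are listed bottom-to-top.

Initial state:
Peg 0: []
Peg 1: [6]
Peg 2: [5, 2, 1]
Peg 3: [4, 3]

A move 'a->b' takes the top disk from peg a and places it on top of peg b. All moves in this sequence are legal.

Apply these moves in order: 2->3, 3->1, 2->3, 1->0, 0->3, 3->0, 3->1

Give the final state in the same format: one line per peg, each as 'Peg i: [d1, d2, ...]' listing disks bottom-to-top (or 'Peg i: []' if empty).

After move 1 (2->3):
Peg 0: []
Peg 1: [6]
Peg 2: [5, 2]
Peg 3: [4, 3, 1]

After move 2 (3->1):
Peg 0: []
Peg 1: [6, 1]
Peg 2: [5, 2]
Peg 3: [4, 3]

After move 3 (2->3):
Peg 0: []
Peg 1: [6, 1]
Peg 2: [5]
Peg 3: [4, 3, 2]

After move 4 (1->0):
Peg 0: [1]
Peg 1: [6]
Peg 2: [5]
Peg 3: [4, 3, 2]

After move 5 (0->3):
Peg 0: []
Peg 1: [6]
Peg 2: [5]
Peg 3: [4, 3, 2, 1]

After move 6 (3->0):
Peg 0: [1]
Peg 1: [6]
Peg 2: [5]
Peg 3: [4, 3, 2]

After move 7 (3->1):
Peg 0: [1]
Peg 1: [6, 2]
Peg 2: [5]
Peg 3: [4, 3]

Answer: Peg 0: [1]
Peg 1: [6, 2]
Peg 2: [5]
Peg 3: [4, 3]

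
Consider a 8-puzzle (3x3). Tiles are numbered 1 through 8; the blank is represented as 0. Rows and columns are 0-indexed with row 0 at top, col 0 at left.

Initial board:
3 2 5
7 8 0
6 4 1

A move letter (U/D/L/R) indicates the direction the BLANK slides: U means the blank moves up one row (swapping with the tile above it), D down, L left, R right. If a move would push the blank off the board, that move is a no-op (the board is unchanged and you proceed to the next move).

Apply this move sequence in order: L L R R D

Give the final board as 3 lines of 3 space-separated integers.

After move 1 (L):
3 2 5
7 0 8
6 4 1

After move 2 (L):
3 2 5
0 7 8
6 4 1

After move 3 (R):
3 2 5
7 0 8
6 4 1

After move 4 (R):
3 2 5
7 8 0
6 4 1

After move 5 (D):
3 2 5
7 8 1
6 4 0

Answer: 3 2 5
7 8 1
6 4 0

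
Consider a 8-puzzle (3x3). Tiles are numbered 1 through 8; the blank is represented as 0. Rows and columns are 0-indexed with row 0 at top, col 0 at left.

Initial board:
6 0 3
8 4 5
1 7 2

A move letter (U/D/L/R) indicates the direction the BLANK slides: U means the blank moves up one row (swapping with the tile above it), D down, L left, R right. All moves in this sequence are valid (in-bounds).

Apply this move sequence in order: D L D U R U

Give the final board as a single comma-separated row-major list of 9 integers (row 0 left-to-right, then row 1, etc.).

After move 1 (D):
6 4 3
8 0 5
1 7 2

After move 2 (L):
6 4 3
0 8 5
1 7 2

After move 3 (D):
6 4 3
1 8 5
0 7 2

After move 4 (U):
6 4 3
0 8 5
1 7 2

After move 5 (R):
6 4 3
8 0 5
1 7 2

After move 6 (U):
6 0 3
8 4 5
1 7 2

Answer: 6, 0, 3, 8, 4, 5, 1, 7, 2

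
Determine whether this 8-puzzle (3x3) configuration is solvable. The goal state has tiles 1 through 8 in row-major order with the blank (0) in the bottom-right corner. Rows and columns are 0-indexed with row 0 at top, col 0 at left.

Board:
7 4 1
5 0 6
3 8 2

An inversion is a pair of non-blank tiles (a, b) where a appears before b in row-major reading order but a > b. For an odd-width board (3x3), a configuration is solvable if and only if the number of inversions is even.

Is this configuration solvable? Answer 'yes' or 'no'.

Answer: no

Derivation:
Inversions (pairs i<j in row-major order where tile[i] > tile[j] > 0): 15
15 is odd, so the puzzle is not solvable.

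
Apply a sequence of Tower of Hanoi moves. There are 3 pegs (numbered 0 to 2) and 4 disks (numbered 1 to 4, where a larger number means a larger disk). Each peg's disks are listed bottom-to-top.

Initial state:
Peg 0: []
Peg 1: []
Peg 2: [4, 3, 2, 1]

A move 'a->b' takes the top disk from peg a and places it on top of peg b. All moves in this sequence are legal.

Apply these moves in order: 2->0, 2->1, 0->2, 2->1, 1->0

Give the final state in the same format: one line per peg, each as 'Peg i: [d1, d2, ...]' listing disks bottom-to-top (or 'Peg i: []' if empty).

Answer: Peg 0: [1]
Peg 1: [2]
Peg 2: [4, 3]

Derivation:
After move 1 (2->0):
Peg 0: [1]
Peg 1: []
Peg 2: [4, 3, 2]

After move 2 (2->1):
Peg 0: [1]
Peg 1: [2]
Peg 2: [4, 3]

After move 3 (0->2):
Peg 0: []
Peg 1: [2]
Peg 2: [4, 3, 1]

After move 4 (2->1):
Peg 0: []
Peg 1: [2, 1]
Peg 2: [4, 3]

After move 5 (1->0):
Peg 0: [1]
Peg 1: [2]
Peg 2: [4, 3]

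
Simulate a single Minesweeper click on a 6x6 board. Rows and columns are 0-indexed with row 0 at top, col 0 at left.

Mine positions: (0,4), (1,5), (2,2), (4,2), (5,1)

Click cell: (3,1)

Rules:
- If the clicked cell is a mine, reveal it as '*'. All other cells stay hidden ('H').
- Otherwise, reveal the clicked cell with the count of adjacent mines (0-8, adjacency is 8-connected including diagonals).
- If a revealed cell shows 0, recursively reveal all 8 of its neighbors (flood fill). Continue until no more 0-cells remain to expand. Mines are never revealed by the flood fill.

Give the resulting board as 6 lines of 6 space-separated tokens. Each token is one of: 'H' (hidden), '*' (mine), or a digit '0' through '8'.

H H H H H H
H H H H H H
H H H H H H
H 2 H H H H
H H H H H H
H H H H H H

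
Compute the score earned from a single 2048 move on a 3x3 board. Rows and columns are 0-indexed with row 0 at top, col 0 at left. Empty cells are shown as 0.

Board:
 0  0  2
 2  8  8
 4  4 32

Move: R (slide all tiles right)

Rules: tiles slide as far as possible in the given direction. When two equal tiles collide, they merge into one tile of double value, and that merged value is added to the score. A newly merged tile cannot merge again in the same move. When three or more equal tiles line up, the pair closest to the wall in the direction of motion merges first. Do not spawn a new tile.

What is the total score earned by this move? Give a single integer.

Answer: 24

Derivation:
Slide right:
row 0: [0, 0, 2] -> [0, 0, 2]  score +0 (running 0)
row 1: [2, 8, 8] -> [0, 2, 16]  score +16 (running 16)
row 2: [4, 4, 32] -> [0, 8, 32]  score +8 (running 24)
Board after move:
 0  0  2
 0  2 16
 0  8 32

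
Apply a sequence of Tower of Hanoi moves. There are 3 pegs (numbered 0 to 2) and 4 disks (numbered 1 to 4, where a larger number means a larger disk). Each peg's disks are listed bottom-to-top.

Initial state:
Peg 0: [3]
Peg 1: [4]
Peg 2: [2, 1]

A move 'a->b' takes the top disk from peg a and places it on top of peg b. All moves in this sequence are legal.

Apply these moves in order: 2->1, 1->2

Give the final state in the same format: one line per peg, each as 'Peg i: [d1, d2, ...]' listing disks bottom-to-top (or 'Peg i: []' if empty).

After move 1 (2->1):
Peg 0: [3]
Peg 1: [4, 1]
Peg 2: [2]

After move 2 (1->2):
Peg 0: [3]
Peg 1: [4]
Peg 2: [2, 1]

Answer: Peg 0: [3]
Peg 1: [4]
Peg 2: [2, 1]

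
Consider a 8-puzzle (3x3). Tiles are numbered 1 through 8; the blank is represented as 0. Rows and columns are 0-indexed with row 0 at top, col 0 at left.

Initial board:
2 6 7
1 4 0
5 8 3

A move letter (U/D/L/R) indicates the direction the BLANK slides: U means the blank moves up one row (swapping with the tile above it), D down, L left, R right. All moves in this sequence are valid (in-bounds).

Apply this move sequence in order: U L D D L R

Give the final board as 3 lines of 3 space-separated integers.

Answer: 2 4 6
1 8 7
5 0 3

Derivation:
After move 1 (U):
2 6 0
1 4 7
5 8 3

After move 2 (L):
2 0 6
1 4 7
5 8 3

After move 3 (D):
2 4 6
1 0 7
5 8 3

After move 4 (D):
2 4 6
1 8 7
5 0 3

After move 5 (L):
2 4 6
1 8 7
0 5 3

After move 6 (R):
2 4 6
1 8 7
5 0 3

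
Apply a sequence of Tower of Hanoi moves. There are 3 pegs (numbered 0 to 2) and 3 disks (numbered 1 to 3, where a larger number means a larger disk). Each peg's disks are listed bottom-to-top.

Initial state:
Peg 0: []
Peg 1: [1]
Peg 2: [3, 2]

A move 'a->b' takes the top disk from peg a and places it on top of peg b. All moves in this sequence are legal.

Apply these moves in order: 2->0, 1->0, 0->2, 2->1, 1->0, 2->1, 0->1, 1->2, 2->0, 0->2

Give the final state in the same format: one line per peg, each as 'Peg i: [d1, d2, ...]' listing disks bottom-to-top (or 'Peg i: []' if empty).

Answer: Peg 0: [2]
Peg 1: [3]
Peg 2: [1]

Derivation:
After move 1 (2->0):
Peg 0: [2]
Peg 1: [1]
Peg 2: [3]

After move 2 (1->0):
Peg 0: [2, 1]
Peg 1: []
Peg 2: [3]

After move 3 (0->2):
Peg 0: [2]
Peg 1: []
Peg 2: [3, 1]

After move 4 (2->1):
Peg 0: [2]
Peg 1: [1]
Peg 2: [3]

After move 5 (1->0):
Peg 0: [2, 1]
Peg 1: []
Peg 2: [3]

After move 6 (2->1):
Peg 0: [2, 1]
Peg 1: [3]
Peg 2: []

After move 7 (0->1):
Peg 0: [2]
Peg 1: [3, 1]
Peg 2: []

After move 8 (1->2):
Peg 0: [2]
Peg 1: [3]
Peg 2: [1]

After move 9 (2->0):
Peg 0: [2, 1]
Peg 1: [3]
Peg 2: []

After move 10 (0->2):
Peg 0: [2]
Peg 1: [3]
Peg 2: [1]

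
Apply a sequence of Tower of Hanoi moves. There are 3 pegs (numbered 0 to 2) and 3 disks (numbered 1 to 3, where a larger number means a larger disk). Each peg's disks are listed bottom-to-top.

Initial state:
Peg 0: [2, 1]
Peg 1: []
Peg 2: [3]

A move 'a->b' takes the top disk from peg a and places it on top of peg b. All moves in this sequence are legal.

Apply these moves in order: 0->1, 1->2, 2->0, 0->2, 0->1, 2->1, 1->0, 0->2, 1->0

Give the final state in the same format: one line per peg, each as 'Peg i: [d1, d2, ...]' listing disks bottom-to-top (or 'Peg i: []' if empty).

After move 1 (0->1):
Peg 0: [2]
Peg 1: [1]
Peg 2: [3]

After move 2 (1->2):
Peg 0: [2]
Peg 1: []
Peg 2: [3, 1]

After move 3 (2->0):
Peg 0: [2, 1]
Peg 1: []
Peg 2: [3]

After move 4 (0->2):
Peg 0: [2]
Peg 1: []
Peg 2: [3, 1]

After move 5 (0->1):
Peg 0: []
Peg 1: [2]
Peg 2: [3, 1]

After move 6 (2->1):
Peg 0: []
Peg 1: [2, 1]
Peg 2: [3]

After move 7 (1->0):
Peg 0: [1]
Peg 1: [2]
Peg 2: [3]

After move 8 (0->2):
Peg 0: []
Peg 1: [2]
Peg 2: [3, 1]

After move 9 (1->0):
Peg 0: [2]
Peg 1: []
Peg 2: [3, 1]

Answer: Peg 0: [2]
Peg 1: []
Peg 2: [3, 1]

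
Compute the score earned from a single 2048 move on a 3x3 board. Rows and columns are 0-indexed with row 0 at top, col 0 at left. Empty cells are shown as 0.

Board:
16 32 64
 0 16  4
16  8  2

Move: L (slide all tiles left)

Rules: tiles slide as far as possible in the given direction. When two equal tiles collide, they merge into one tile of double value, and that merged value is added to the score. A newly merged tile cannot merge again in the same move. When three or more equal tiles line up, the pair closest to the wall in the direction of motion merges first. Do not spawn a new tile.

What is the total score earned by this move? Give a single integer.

Answer: 0

Derivation:
Slide left:
row 0: [16, 32, 64] -> [16, 32, 64]  score +0 (running 0)
row 1: [0, 16, 4] -> [16, 4, 0]  score +0 (running 0)
row 2: [16, 8, 2] -> [16, 8, 2]  score +0 (running 0)
Board after move:
16 32 64
16  4  0
16  8  2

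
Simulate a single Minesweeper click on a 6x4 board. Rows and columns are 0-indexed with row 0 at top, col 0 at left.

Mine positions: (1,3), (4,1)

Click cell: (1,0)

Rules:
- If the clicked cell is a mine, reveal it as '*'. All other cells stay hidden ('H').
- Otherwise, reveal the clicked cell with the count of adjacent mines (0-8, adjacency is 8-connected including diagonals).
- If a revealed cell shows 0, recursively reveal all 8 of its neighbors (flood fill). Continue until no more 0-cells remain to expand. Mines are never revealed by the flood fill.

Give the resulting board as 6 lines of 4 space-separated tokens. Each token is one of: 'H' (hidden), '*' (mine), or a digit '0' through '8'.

0 0 1 H
0 0 1 H
0 0 1 H
1 1 1 H
H H H H
H H H H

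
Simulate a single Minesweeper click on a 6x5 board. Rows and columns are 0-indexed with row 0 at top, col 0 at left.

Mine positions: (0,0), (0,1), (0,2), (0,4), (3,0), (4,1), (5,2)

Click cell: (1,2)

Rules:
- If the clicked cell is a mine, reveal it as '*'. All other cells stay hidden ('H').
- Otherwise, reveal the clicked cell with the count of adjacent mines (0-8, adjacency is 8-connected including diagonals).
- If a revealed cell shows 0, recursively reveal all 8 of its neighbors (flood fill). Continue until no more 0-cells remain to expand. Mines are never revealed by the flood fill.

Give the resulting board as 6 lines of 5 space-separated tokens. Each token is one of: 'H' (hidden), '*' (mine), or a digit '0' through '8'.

H H H H H
H H 2 H H
H H H H H
H H H H H
H H H H H
H H H H H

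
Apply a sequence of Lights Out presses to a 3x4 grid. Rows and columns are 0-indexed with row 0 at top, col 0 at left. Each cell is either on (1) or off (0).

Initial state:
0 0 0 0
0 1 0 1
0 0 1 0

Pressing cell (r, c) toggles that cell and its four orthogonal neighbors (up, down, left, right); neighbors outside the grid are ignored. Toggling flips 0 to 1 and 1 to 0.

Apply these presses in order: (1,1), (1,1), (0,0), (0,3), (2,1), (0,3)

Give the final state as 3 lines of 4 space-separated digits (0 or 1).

Answer: 1 1 0 0
1 0 0 1
1 1 0 0

Derivation:
After press 1 at (1,1):
0 1 0 0
1 0 1 1
0 1 1 0

After press 2 at (1,1):
0 0 0 0
0 1 0 1
0 0 1 0

After press 3 at (0,0):
1 1 0 0
1 1 0 1
0 0 1 0

After press 4 at (0,3):
1 1 1 1
1 1 0 0
0 0 1 0

After press 5 at (2,1):
1 1 1 1
1 0 0 0
1 1 0 0

After press 6 at (0,3):
1 1 0 0
1 0 0 1
1 1 0 0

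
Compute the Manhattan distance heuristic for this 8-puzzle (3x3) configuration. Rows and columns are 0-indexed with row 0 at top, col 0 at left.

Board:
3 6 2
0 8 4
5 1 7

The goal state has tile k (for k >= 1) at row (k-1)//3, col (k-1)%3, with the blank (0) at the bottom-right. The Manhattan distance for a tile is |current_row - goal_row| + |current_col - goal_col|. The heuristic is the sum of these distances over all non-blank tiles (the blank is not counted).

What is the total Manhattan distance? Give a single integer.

Answer: 15

Derivation:
Tile 3: (0,0)->(0,2) = 2
Tile 6: (0,1)->(1,2) = 2
Tile 2: (0,2)->(0,1) = 1
Tile 8: (1,1)->(2,1) = 1
Tile 4: (1,2)->(1,0) = 2
Tile 5: (2,0)->(1,1) = 2
Tile 1: (2,1)->(0,0) = 3
Tile 7: (2,2)->(2,0) = 2
Sum: 2 + 2 + 1 + 1 + 2 + 2 + 3 + 2 = 15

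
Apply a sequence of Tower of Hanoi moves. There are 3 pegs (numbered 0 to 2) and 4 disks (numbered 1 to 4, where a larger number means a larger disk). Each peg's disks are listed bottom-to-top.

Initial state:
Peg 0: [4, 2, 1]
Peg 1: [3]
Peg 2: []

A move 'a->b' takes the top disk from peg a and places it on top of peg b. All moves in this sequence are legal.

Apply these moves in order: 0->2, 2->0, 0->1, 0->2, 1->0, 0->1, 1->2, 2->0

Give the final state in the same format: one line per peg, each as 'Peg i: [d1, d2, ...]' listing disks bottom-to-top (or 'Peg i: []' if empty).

Answer: Peg 0: [4, 1]
Peg 1: [3]
Peg 2: [2]

Derivation:
After move 1 (0->2):
Peg 0: [4, 2]
Peg 1: [3]
Peg 2: [1]

After move 2 (2->0):
Peg 0: [4, 2, 1]
Peg 1: [3]
Peg 2: []

After move 3 (0->1):
Peg 0: [4, 2]
Peg 1: [3, 1]
Peg 2: []

After move 4 (0->2):
Peg 0: [4]
Peg 1: [3, 1]
Peg 2: [2]

After move 5 (1->0):
Peg 0: [4, 1]
Peg 1: [3]
Peg 2: [2]

After move 6 (0->1):
Peg 0: [4]
Peg 1: [3, 1]
Peg 2: [2]

After move 7 (1->2):
Peg 0: [4]
Peg 1: [3]
Peg 2: [2, 1]

After move 8 (2->0):
Peg 0: [4, 1]
Peg 1: [3]
Peg 2: [2]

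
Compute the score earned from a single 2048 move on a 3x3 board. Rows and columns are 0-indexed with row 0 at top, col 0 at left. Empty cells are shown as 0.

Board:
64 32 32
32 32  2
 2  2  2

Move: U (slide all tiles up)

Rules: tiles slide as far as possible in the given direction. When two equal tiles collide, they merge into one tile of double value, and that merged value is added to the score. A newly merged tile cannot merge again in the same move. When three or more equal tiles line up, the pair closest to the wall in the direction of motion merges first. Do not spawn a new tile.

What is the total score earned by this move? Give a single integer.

Answer: 68

Derivation:
Slide up:
col 0: [64, 32, 2] -> [64, 32, 2]  score +0 (running 0)
col 1: [32, 32, 2] -> [64, 2, 0]  score +64 (running 64)
col 2: [32, 2, 2] -> [32, 4, 0]  score +4 (running 68)
Board after move:
64 64 32
32  2  4
 2  0  0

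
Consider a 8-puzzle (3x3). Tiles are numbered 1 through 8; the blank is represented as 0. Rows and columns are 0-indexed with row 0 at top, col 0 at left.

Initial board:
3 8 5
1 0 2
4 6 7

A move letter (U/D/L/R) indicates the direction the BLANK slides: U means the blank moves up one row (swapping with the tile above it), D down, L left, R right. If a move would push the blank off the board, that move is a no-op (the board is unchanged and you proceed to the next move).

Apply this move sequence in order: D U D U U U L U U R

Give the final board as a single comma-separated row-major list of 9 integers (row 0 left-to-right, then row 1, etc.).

Answer: 3, 0, 5, 1, 8, 2, 4, 6, 7

Derivation:
After move 1 (D):
3 8 5
1 6 2
4 0 7

After move 2 (U):
3 8 5
1 0 2
4 6 7

After move 3 (D):
3 8 5
1 6 2
4 0 7

After move 4 (U):
3 8 5
1 0 2
4 6 7

After move 5 (U):
3 0 5
1 8 2
4 6 7

After move 6 (U):
3 0 5
1 8 2
4 6 7

After move 7 (L):
0 3 5
1 8 2
4 6 7

After move 8 (U):
0 3 5
1 8 2
4 6 7

After move 9 (U):
0 3 5
1 8 2
4 6 7

After move 10 (R):
3 0 5
1 8 2
4 6 7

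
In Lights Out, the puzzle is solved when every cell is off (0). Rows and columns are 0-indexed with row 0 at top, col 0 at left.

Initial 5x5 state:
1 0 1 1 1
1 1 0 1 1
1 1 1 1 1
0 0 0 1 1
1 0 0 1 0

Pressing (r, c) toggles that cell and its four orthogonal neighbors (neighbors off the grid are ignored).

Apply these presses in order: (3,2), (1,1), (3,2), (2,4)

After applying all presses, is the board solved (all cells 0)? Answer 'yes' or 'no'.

Answer: no

Derivation:
After press 1 at (3,2):
1 0 1 1 1
1 1 0 1 1
1 1 0 1 1
0 1 1 0 1
1 0 1 1 0

After press 2 at (1,1):
1 1 1 1 1
0 0 1 1 1
1 0 0 1 1
0 1 1 0 1
1 0 1 1 0

After press 3 at (3,2):
1 1 1 1 1
0 0 1 1 1
1 0 1 1 1
0 0 0 1 1
1 0 0 1 0

After press 4 at (2,4):
1 1 1 1 1
0 0 1 1 0
1 0 1 0 0
0 0 0 1 0
1 0 0 1 0

Lights still on: 12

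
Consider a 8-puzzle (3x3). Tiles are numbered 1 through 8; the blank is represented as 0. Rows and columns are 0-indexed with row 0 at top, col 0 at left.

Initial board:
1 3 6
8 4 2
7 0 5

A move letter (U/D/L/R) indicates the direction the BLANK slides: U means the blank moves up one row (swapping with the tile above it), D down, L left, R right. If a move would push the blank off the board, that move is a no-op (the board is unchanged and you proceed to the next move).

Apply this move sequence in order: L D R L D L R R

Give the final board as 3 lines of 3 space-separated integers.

After move 1 (L):
1 3 6
8 4 2
0 7 5

After move 2 (D):
1 3 6
8 4 2
0 7 5

After move 3 (R):
1 3 6
8 4 2
7 0 5

After move 4 (L):
1 3 6
8 4 2
0 7 5

After move 5 (D):
1 3 6
8 4 2
0 7 5

After move 6 (L):
1 3 6
8 4 2
0 7 5

After move 7 (R):
1 3 6
8 4 2
7 0 5

After move 8 (R):
1 3 6
8 4 2
7 5 0

Answer: 1 3 6
8 4 2
7 5 0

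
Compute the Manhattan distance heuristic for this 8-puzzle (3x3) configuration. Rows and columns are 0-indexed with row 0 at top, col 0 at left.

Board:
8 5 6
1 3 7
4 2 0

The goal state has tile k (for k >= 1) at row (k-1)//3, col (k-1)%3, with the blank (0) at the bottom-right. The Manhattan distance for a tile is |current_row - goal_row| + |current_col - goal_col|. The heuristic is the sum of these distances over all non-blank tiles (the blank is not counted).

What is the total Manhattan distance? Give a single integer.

Answer: 14

Derivation:
Tile 8: at (0,0), goal (2,1), distance |0-2|+|0-1| = 3
Tile 5: at (0,1), goal (1,1), distance |0-1|+|1-1| = 1
Tile 6: at (0,2), goal (1,2), distance |0-1|+|2-2| = 1
Tile 1: at (1,0), goal (0,0), distance |1-0|+|0-0| = 1
Tile 3: at (1,1), goal (0,2), distance |1-0|+|1-2| = 2
Tile 7: at (1,2), goal (2,0), distance |1-2|+|2-0| = 3
Tile 4: at (2,0), goal (1,0), distance |2-1|+|0-0| = 1
Tile 2: at (2,1), goal (0,1), distance |2-0|+|1-1| = 2
Sum: 3 + 1 + 1 + 1 + 2 + 3 + 1 + 2 = 14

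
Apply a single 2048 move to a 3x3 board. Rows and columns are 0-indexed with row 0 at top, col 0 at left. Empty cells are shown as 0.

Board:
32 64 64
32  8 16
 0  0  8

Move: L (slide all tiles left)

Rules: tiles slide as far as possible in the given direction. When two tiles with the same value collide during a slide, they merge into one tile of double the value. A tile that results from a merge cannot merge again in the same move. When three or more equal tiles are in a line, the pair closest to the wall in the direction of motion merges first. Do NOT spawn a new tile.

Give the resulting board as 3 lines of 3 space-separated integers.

Slide left:
row 0: [32, 64, 64] -> [32, 128, 0]
row 1: [32, 8, 16] -> [32, 8, 16]
row 2: [0, 0, 8] -> [8, 0, 0]

Answer:  32 128   0
 32   8  16
  8   0   0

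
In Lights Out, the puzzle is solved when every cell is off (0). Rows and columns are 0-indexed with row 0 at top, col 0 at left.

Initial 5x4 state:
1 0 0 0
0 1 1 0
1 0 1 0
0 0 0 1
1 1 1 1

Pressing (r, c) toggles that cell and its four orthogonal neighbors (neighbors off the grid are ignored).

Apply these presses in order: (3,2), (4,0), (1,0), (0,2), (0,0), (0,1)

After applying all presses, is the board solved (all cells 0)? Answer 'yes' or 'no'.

After press 1 at (3,2):
1 0 0 0
0 1 1 0
1 0 0 0
0 1 1 0
1 1 0 1

After press 2 at (4,0):
1 0 0 0
0 1 1 0
1 0 0 0
1 1 1 0
0 0 0 1

After press 3 at (1,0):
0 0 0 0
1 0 1 0
0 0 0 0
1 1 1 0
0 0 0 1

After press 4 at (0,2):
0 1 1 1
1 0 0 0
0 0 0 0
1 1 1 0
0 0 0 1

After press 5 at (0,0):
1 0 1 1
0 0 0 0
0 0 0 0
1 1 1 0
0 0 0 1

After press 6 at (0,1):
0 1 0 1
0 1 0 0
0 0 0 0
1 1 1 0
0 0 0 1

Lights still on: 7

Answer: no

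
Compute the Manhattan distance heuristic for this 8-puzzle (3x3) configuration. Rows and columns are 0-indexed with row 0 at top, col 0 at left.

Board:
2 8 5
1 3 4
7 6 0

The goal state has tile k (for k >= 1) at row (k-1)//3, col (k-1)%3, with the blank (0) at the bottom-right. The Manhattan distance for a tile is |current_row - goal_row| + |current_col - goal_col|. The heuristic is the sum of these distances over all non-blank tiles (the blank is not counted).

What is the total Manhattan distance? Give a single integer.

Answer: 12

Derivation:
Tile 2: (0,0)->(0,1) = 1
Tile 8: (0,1)->(2,1) = 2
Tile 5: (0,2)->(1,1) = 2
Tile 1: (1,0)->(0,0) = 1
Tile 3: (1,1)->(0,2) = 2
Tile 4: (1,2)->(1,0) = 2
Tile 7: (2,0)->(2,0) = 0
Tile 6: (2,1)->(1,2) = 2
Sum: 1 + 2 + 2 + 1 + 2 + 2 + 0 + 2 = 12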